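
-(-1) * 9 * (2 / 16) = 9 / 8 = 1.12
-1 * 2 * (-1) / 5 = 2 / 5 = 0.40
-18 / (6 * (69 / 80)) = -80 / 23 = -3.48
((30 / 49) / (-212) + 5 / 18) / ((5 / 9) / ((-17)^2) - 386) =-1856825 / 2607338657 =-0.00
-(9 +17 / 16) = -161 / 16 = -10.06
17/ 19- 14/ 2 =-116/ 19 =-6.11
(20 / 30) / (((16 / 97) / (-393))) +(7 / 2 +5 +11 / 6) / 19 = -724051 / 456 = -1587.83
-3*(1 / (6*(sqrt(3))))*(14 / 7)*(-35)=35*sqrt(3) / 3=20.21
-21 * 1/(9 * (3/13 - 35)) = 91/1356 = 0.07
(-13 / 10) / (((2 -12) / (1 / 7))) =13 / 700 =0.02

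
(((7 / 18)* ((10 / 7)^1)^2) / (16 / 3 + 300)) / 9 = 25 / 86562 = 0.00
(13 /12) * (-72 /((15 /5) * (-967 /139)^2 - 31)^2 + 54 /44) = 4429482857826 /3346633325651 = 1.32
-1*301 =-301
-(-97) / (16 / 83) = 8051 / 16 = 503.19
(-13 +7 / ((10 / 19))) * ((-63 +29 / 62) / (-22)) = 11631 / 13640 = 0.85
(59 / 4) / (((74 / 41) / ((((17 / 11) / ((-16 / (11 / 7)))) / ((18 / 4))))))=-41123 / 149184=-0.28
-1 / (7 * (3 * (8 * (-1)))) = 1 / 168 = 0.01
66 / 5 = 13.20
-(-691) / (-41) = -16.85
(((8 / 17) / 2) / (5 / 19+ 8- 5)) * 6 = 228 / 527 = 0.43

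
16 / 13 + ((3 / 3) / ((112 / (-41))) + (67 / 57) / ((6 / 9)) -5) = -65623 / 27664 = -2.37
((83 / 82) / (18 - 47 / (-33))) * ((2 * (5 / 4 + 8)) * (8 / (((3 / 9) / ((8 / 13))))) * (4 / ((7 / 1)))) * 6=116747136 / 2391571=48.82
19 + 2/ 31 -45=-804/ 31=-25.94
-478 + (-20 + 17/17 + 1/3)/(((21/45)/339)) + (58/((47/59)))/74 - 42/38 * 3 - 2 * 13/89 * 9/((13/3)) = -41289472148/2940649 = -14040.94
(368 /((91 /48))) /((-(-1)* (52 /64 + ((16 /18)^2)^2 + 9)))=1854296064 /99700783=18.60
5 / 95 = 1 / 19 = 0.05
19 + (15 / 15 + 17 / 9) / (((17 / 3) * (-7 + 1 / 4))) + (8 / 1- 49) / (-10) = 317047 / 13770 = 23.02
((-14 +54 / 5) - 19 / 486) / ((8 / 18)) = -7871 / 1080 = -7.29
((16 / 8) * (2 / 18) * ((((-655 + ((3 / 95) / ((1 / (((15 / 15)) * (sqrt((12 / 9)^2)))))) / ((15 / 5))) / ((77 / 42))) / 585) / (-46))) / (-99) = -373342 / 12527883225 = -0.00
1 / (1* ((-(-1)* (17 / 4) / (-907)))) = -3628 / 17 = -213.41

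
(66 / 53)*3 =198 / 53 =3.74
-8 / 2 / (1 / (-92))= 368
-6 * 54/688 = -81/172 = -0.47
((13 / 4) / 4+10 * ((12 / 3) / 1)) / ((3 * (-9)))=-653 / 432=-1.51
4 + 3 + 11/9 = 74/9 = 8.22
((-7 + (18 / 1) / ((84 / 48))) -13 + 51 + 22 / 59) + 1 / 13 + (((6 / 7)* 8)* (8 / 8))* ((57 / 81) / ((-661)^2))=881139687710 / 21112459641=41.74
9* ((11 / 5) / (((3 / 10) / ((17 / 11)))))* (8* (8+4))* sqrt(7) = 9792* sqrt(7) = 25907.20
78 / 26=3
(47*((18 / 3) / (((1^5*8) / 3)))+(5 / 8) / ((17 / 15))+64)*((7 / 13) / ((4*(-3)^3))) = -162127 / 190944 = -0.85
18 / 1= 18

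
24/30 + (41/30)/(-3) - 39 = -3479/90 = -38.66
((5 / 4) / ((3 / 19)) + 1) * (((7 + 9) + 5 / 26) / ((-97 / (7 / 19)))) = -315329 / 575016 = -0.55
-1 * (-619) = 619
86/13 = 6.62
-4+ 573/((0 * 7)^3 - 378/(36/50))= -891/175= -5.09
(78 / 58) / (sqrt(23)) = 39* sqrt(23) / 667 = 0.28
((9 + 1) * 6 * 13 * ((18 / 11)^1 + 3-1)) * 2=62400 / 11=5672.73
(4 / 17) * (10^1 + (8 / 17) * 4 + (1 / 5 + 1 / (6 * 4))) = 24733 / 8670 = 2.85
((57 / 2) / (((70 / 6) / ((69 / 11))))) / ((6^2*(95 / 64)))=552 / 1925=0.29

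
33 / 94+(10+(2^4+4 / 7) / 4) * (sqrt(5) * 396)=33 / 94+39204 * sqrt(5) / 7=12523.61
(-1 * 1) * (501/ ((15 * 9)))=-167/ 45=-3.71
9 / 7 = 1.29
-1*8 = -8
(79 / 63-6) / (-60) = 0.08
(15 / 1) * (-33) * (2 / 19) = -52.11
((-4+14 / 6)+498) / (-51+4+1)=-1489 / 138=-10.79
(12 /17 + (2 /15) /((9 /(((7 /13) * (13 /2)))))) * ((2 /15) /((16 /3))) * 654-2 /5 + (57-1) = 1040231 /15300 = 67.99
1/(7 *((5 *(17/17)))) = 1/35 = 0.03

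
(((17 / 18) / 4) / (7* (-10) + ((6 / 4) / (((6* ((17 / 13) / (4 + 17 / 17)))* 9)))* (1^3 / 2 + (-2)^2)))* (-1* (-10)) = -578 / 17019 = -0.03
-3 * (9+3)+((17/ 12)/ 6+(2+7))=-1927/ 72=-26.76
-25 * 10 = -250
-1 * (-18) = 18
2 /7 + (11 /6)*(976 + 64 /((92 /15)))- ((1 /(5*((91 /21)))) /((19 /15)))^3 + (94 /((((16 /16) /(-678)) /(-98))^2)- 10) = 3020489881013463663257 /7278434709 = 414991684582.75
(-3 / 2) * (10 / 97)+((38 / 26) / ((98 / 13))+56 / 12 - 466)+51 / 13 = -169562987 / 370734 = -457.37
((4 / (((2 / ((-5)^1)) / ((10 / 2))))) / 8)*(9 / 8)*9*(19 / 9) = -4275 / 32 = -133.59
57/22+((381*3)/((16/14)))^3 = 5634112278603/5632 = 1000375049.47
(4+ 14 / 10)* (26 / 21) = 6.69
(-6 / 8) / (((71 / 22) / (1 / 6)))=-11 / 284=-0.04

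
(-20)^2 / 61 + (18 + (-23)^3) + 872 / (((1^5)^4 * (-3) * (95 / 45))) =-14232667 / 1159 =-12280.13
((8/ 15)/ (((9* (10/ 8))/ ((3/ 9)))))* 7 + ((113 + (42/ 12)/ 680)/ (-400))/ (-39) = 67514669/ 572832000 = 0.12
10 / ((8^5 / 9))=0.00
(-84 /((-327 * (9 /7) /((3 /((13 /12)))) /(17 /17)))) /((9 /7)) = 5488 /12753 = 0.43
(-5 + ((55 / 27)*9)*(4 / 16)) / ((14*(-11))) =5 / 1848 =0.00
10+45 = 55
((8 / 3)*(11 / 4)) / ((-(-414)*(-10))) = -11 / 6210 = -0.00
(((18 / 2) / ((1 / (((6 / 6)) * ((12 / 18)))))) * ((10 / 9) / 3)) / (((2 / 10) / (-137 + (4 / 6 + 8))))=-38500 / 27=-1425.93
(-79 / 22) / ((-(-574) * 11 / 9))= -711 / 138908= -0.01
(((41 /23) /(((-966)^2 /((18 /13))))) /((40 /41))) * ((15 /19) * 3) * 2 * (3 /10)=45387 /11780576080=0.00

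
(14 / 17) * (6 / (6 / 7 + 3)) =196 / 153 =1.28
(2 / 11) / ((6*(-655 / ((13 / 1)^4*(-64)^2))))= -116985856 / 21615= -5412.25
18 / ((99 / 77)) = 14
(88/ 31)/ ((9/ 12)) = 352/ 93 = 3.78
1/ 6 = 0.17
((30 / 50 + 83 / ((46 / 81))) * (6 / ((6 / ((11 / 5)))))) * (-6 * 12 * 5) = -13366188 / 115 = -116227.72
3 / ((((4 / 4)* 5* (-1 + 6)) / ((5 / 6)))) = 1 / 10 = 0.10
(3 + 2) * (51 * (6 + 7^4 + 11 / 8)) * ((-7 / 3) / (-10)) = 143298.31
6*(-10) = -60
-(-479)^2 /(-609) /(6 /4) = 458882 /1827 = 251.17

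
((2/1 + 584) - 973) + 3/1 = -384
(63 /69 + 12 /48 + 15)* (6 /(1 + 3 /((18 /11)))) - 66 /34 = 32.29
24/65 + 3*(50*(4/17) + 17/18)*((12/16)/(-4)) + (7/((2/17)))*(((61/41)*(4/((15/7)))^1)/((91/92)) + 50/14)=1621332197/4349280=372.78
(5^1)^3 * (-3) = -375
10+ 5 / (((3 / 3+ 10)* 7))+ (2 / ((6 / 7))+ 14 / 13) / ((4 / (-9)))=9577 / 4004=2.39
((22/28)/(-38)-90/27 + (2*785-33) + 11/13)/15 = 31837643/311220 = 102.30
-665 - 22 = -687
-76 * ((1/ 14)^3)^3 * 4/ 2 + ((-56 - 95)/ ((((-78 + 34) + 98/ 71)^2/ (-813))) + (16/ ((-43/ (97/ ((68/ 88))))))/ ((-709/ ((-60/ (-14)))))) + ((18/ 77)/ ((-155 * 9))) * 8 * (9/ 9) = 20855833981375722488658403/ 307311819712411872339520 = 67.87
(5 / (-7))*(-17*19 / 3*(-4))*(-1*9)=2768.57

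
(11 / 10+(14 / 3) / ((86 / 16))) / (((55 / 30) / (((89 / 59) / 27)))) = 225971 / 3767445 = 0.06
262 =262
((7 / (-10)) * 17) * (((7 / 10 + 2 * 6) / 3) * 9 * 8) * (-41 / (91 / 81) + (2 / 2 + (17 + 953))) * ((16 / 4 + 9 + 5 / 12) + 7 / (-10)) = -14008783768 / 325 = -43103950.06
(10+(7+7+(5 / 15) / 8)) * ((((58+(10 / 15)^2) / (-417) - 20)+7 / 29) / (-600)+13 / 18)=28462500071 / 1567252800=18.16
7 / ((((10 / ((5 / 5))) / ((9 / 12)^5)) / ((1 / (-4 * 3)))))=-567 / 40960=-0.01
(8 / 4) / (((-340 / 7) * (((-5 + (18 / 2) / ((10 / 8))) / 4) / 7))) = -98 / 187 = -0.52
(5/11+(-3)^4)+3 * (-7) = 665/11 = 60.45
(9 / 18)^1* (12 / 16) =3 / 8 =0.38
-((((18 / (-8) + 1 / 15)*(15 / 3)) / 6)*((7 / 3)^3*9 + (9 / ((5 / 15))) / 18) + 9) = 87157 / 432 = 201.75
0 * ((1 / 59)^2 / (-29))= 0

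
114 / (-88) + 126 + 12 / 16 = 125.45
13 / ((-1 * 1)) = -13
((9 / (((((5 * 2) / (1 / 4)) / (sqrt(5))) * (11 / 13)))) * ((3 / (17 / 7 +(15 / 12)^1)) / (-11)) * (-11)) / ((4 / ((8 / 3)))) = 819 * sqrt(5) / 5665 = 0.32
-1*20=-20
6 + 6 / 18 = 19 / 3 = 6.33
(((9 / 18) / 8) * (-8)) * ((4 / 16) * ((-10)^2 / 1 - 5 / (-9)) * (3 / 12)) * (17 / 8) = -15385 / 2304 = -6.68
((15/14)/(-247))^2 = 225/11957764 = 0.00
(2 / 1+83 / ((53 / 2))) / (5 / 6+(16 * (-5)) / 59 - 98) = -96288 / 1848481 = -0.05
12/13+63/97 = 1983/1261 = 1.57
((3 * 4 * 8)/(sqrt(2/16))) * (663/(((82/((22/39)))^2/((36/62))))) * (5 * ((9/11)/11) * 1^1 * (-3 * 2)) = -5287680 * sqrt(2)/677443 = -11.04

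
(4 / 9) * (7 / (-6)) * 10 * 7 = -36.30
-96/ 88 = -1.09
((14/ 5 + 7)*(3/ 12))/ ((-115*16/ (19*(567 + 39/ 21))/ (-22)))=2912833/ 9200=316.61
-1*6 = -6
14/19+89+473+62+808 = 27222/19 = 1432.74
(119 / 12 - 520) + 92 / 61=-372277 / 732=-508.58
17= 17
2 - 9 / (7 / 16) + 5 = -13.57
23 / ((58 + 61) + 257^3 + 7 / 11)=253 / 186721839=0.00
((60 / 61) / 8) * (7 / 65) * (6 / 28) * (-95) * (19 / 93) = -5415 / 98332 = -0.06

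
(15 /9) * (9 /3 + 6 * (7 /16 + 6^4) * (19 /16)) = 1971225 /128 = 15400.20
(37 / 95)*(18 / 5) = 666 / 475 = 1.40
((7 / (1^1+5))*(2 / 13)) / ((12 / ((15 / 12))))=35 / 1872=0.02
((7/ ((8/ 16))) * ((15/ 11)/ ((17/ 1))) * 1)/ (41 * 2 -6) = 105/ 7106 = 0.01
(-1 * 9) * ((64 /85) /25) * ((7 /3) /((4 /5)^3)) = -21 /17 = -1.24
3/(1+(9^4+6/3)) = 1/2188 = 0.00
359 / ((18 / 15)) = 1795 / 6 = 299.17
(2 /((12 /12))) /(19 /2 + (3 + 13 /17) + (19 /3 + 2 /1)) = 204 /2203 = 0.09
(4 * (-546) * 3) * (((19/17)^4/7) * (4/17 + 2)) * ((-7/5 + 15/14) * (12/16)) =39979094454/49694995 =804.49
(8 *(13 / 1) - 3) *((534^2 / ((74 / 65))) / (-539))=-46934.99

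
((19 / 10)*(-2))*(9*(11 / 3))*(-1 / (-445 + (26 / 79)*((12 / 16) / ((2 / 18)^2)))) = -99066 / 335755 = -0.30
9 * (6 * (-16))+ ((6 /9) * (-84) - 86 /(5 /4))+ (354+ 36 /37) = -117258 /185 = -633.83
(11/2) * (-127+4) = -1353/2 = -676.50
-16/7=-2.29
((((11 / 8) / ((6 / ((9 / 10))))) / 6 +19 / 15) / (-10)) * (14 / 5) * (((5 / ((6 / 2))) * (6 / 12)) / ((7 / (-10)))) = 1249 / 2880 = 0.43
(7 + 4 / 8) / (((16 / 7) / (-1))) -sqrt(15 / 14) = -105 / 32 -sqrt(210) / 14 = -4.32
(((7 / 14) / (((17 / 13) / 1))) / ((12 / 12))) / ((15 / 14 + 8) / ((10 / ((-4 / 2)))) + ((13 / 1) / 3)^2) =4095 / 181679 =0.02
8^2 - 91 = -27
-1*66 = -66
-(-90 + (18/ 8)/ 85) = 30591/ 340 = 89.97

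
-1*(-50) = 50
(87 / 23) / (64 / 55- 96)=-4785 / 119968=-0.04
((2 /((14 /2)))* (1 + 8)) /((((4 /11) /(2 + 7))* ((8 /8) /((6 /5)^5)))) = 158.36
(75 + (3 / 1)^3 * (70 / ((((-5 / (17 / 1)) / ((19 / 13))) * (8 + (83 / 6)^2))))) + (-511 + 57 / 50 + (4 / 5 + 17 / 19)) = -42569629407 / 88635950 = -480.27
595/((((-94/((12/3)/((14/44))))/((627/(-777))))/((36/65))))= 5627952/158249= 35.56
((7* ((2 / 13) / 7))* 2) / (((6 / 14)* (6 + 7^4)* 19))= 28 / 1783587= 0.00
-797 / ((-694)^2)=-797 / 481636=-0.00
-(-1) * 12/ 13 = 12/ 13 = 0.92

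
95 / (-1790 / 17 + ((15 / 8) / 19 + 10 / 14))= -0.91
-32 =-32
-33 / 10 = -3.30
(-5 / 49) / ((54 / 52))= -0.10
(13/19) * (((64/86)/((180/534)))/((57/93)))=573872/232845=2.46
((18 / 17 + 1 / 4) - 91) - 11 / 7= -43441 / 476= -91.26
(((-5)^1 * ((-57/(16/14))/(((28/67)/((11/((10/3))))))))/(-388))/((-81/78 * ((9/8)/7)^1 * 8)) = 1274273/335232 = 3.80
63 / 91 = 9 / 13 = 0.69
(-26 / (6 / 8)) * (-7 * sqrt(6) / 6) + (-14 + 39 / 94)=-1277 / 94 + 364 * sqrt(6) / 9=85.48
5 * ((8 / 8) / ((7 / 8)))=40 / 7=5.71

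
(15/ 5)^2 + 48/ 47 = 471/ 47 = 10.02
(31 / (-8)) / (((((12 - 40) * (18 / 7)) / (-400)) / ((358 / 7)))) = -138725 / 126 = -1100.99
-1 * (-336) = 336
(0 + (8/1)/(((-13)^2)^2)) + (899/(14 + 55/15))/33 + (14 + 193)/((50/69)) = 239111182979/832553150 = 287.20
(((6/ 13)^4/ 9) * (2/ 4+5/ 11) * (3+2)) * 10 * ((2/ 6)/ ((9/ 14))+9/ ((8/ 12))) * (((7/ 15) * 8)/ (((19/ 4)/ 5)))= 237395200/ 17907747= 13.26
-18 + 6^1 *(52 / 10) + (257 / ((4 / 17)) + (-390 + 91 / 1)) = 16129 / 20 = 806.45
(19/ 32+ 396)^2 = 161061481/ 1024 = 157286.60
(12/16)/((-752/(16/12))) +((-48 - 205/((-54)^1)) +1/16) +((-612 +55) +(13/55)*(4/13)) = -601.07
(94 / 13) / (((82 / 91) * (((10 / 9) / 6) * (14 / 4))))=2538 / 205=12.38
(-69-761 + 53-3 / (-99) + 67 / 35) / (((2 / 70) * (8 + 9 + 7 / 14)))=-1790378 / 1155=-1550.11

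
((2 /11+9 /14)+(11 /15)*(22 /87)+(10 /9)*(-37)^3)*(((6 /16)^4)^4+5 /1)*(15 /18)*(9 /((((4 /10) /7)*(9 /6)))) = -79591357941707365354059485 /3232458632545173504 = -24622544.94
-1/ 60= -0.02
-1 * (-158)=158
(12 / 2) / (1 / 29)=174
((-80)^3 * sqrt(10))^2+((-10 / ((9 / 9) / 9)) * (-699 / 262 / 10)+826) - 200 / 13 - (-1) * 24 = 8928624642924483 / 3406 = 2621440000858.63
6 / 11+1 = 17 / 11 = 1.55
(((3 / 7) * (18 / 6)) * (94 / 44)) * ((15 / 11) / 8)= 0.47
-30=-30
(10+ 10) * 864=17280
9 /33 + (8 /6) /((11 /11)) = 53 /33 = 1.61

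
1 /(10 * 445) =1 /4450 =0.00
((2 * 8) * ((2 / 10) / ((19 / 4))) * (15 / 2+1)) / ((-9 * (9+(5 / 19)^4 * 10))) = -3731296 / 53061255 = -0.07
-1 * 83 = -83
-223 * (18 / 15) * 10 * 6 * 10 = -160560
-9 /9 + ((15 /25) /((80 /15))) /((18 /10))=-15 /16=-0.94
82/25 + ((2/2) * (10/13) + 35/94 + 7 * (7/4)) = 16.67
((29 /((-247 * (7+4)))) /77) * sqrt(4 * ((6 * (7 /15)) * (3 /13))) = -58 * sqrt(2730) /13598585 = -0.00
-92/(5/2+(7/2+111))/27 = -92/3159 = -0.03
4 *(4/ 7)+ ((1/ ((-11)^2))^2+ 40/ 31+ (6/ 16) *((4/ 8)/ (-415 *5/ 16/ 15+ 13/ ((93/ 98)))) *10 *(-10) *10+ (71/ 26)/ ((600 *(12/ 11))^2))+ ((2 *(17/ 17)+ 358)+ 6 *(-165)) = -21364335490072737101287/ 32198000303589120000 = -663.53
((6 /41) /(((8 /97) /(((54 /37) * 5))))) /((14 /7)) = 39285 /6068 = 6.47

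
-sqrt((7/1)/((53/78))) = -sqrt(28938)/53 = -3.21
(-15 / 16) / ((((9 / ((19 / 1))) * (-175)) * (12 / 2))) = 19 / 10080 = 0.00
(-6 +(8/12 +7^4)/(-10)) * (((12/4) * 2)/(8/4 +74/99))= -146223/272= -537.58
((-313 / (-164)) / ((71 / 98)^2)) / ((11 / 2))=0.66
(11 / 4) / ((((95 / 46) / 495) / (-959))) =-24020073 / 38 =-632107.18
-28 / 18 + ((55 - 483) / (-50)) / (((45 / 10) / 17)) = 6926 / 225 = 30.78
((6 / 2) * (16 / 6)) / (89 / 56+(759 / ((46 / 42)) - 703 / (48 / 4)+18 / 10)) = 6720 / 535757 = 0.01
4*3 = 12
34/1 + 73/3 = 175/3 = 58.33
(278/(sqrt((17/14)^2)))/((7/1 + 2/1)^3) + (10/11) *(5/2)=352637/136323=2.59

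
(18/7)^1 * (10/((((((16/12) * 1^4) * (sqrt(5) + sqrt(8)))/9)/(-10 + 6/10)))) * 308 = -502524/(sqrt(5) + 2 * sqrt(2)) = -99224.90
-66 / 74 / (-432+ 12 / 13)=143 / 69116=0.00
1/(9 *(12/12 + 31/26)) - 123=-63073/513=-122.95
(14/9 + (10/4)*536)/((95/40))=564.87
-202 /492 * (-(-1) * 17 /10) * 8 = -3434 /615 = -5.58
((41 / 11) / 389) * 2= 82 / 4279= 0.02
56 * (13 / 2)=364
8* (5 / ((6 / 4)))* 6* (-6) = -960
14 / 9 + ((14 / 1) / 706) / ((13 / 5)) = 64561 / 41301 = 1.56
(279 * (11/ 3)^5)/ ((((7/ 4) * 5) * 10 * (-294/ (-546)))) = 129807106/ 33075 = 3924.63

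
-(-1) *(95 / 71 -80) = -5585 / 71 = -78.66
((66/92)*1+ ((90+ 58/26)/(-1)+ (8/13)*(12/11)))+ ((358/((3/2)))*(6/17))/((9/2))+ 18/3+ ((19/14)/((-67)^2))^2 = -131420694872557261/1987515784626372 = -66.12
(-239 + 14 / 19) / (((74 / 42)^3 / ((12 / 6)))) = -83849094 / 962407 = -87.12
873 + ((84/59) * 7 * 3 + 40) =942.90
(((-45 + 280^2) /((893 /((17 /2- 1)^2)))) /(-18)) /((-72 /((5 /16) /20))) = 1958875 /32919552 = 0.06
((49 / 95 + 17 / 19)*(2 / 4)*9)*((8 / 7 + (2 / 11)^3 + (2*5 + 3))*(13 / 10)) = 116.75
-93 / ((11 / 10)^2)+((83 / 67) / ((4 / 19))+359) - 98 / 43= 285.75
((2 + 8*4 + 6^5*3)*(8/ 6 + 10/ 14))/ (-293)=-1004566/ 6153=-163.26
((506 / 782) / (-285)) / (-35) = 11 / 169575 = 0.00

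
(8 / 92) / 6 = 0.01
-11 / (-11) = 1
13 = 13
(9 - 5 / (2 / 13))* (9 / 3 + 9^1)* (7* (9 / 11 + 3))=-82908 / 11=-7537.09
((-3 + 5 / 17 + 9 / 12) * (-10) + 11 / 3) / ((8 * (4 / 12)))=2369 / 272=8.71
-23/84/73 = -23/6132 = -0.00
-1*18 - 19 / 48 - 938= -45907 / 48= -956.40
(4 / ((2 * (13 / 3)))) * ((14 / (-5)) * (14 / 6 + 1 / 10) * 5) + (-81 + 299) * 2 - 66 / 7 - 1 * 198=96846 / 455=212.85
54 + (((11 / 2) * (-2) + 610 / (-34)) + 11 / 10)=26.16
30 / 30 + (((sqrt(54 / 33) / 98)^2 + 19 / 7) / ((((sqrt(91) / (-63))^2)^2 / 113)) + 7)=106304609975 / 182182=583507.76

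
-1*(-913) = 913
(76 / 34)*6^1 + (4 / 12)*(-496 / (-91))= 70676 / 4641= 15.23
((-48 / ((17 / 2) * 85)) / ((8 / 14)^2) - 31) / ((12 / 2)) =-45089 / 8670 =-5.20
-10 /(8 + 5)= -10 /13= -0.77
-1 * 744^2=-553536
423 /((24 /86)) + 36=6207 /4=1551.75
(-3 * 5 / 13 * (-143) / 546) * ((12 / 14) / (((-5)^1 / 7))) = -33 / 91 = -0.36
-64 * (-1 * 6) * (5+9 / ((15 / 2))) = 11904 / 5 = 2380.80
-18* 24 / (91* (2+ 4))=-72 / 91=-0.79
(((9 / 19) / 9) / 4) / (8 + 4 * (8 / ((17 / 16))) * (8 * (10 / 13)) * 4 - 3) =221 / 12535820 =0.00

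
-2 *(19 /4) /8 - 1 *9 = -163 /16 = -10.19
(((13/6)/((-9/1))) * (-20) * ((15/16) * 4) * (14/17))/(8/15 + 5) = 11375/4233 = 2.69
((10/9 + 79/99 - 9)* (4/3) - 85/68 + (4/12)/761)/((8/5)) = -5376245/803616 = -6.69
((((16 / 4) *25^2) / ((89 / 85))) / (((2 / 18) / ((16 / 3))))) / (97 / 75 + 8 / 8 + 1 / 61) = 46665000000 / 940463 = 49619.18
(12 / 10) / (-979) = -6 / 4895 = -0.00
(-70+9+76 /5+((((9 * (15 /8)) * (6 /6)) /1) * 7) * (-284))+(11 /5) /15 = -5038973 /150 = -33593.15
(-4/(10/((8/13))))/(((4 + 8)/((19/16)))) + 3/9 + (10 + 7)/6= 817/260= 3.14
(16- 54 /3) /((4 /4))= -2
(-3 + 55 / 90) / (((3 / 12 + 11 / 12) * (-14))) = 43 / 294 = 0.15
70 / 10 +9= 16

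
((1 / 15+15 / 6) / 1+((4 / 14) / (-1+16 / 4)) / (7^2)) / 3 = 26431 / 30870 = 0.86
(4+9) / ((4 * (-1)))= -13 / 4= -3.25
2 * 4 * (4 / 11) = 32 / 11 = 2.91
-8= -8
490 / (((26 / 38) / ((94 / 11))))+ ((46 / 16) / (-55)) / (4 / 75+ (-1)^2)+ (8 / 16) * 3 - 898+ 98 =480918759 / 90376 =5321.31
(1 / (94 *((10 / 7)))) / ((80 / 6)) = 21 / 37600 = 0.00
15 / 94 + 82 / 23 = 8053 / 2162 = 3.72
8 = 8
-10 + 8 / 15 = -9.47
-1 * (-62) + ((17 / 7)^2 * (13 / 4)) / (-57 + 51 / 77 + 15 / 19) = 140294299 / 2275476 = 61.65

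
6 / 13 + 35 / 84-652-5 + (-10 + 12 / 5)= -517703 / 780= -663.72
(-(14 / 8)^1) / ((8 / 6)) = -21 / 16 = -1.31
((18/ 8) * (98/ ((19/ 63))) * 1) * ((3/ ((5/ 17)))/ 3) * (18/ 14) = 3196.09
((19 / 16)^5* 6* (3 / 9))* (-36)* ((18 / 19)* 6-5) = -116.33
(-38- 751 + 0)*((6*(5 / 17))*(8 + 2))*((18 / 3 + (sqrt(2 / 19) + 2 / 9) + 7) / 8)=-46025 / 2- 59175*sqrt(38) / 646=-23577.17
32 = 32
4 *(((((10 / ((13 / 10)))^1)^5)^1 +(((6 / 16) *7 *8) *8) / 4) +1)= 40063862396 / 371293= 107903.63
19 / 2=9.50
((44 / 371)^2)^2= 3748096 / 18945044881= 0.00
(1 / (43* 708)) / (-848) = -1 / 25816512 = -0.00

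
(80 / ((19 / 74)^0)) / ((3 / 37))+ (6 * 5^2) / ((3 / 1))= 3110 / 3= 1036.67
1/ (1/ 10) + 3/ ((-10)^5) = 999997/ 100000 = 10.00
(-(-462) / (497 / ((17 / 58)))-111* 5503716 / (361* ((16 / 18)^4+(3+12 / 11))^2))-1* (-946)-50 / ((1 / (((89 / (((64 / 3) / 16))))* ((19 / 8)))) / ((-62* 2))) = 312539024969980463003449 / 344310280731810796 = 907724.93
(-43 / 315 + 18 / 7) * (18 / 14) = 767 / 245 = 3.13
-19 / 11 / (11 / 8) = -152 / 121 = -1.26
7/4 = 1.75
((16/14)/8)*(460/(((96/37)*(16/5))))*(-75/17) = -34.92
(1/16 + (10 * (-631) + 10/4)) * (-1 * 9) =56766.94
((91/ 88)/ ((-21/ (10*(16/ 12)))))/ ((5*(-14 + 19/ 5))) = 65/ 5049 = 0.01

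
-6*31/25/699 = -0.01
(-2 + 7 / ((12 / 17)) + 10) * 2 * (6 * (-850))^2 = 932025000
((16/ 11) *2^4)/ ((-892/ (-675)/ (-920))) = -39744000/ 2453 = -16202.20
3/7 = 0.43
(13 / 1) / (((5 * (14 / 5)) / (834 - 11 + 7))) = 5395 / 7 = 770.71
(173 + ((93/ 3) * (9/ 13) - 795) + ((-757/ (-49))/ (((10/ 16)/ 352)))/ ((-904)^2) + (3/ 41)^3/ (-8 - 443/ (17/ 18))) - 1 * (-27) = -573.53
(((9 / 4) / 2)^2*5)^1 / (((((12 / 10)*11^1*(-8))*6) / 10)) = -1125 / 11264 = -0.10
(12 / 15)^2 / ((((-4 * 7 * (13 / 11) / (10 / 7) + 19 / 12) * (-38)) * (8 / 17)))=2244 / 1353085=0.00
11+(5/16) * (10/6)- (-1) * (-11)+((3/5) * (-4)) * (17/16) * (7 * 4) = -17011/240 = -70.88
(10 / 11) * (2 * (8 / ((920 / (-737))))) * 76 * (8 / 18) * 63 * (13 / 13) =-570304 / 23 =-24795.83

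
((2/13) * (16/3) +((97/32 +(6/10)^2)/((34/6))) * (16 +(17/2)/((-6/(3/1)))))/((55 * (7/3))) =2379941/38896000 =0.06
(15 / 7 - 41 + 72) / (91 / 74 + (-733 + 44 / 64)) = -137344 / 3029607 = -0.05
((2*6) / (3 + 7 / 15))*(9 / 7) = 405 / 91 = 4.45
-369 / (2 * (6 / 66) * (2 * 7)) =-4059 / 28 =-144.96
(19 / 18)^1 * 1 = 19 / 18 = 1.06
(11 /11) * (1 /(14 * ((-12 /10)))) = -5 /84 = -0.06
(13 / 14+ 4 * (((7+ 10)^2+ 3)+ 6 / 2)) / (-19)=-16533 / 266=-62.15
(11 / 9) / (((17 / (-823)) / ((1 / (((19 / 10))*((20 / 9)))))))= -9053 / 646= -14.01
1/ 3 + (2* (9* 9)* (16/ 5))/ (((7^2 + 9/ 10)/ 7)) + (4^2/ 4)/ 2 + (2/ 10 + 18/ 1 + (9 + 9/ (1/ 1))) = 832742/ 7485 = 111.25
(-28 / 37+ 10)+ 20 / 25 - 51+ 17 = -4432 / 185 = -23.96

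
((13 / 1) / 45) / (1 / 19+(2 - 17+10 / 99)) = -2717 / 139630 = -0.02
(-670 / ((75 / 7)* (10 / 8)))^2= 2502.67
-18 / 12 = -3 / 2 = -1.50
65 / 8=8.12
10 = 10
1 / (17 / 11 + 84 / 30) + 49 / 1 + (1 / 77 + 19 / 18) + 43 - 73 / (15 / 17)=17499047 / 1656270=10.57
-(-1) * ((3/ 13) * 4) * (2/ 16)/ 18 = 1/ 156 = 0.01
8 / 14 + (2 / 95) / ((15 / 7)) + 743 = 7417223 / 9975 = 743.58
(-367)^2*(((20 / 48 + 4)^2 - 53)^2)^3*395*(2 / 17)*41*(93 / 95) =170219120357955410922235645988489 / 479983407464448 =354635426372657287.33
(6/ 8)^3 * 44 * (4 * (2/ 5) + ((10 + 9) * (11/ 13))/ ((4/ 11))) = 3537567/ 4160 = 850.38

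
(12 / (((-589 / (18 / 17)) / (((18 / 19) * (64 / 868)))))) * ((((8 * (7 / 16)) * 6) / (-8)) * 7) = 0.03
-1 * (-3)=3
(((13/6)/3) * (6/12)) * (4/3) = 13/27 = 0.48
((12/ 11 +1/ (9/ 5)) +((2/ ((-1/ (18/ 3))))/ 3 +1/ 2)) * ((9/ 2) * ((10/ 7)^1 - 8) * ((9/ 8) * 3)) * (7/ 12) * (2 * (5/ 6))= 126615/ 704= 179.85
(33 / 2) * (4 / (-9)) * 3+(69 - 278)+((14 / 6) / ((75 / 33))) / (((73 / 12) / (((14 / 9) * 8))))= -3759679 / 16425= -228.90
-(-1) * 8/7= 8/7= 1.14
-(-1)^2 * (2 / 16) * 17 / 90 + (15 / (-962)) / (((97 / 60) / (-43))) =13138831 / 33593040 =0.39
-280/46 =-140/23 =-6.09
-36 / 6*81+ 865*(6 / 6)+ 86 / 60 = 11413 / 30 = 380.43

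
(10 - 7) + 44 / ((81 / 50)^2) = 129683 / 6561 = 19.77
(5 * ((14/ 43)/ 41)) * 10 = 700/ 1763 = 0.40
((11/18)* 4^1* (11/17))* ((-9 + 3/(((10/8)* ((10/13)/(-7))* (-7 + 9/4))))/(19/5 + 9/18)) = -19844/12255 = -1.62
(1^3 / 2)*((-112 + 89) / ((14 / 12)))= -69 / 7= -9.86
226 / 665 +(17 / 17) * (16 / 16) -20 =-12409 / 665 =-18.66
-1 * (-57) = 57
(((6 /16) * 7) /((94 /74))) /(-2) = -777 /752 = -1.03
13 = 13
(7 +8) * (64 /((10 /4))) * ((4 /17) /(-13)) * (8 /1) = -12288 /221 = -55.60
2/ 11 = 0.18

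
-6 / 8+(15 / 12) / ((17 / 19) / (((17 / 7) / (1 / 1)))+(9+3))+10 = 879 / 94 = 9.35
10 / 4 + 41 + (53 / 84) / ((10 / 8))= 9241 / 210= 44.00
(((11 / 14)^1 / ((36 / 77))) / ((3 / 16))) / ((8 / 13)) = 1573 / 108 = 14.56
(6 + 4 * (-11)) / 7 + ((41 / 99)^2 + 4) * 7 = 1630927 / 68607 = 23.77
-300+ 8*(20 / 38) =-5620 / 19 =-295.79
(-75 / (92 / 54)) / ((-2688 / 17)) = 11475 / 41216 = 0.28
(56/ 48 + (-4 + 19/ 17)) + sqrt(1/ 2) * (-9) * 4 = -18 * sqrt(2) - 175/ 102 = -27.17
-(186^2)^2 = -1196883216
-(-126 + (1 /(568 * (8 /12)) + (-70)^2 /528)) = 4375489 /37488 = 116.72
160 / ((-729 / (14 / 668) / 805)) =-450800 / 121743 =-3.70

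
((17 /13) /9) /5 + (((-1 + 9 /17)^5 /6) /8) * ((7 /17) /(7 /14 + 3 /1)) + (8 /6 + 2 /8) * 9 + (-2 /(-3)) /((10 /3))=817801780409 /56481911460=14.48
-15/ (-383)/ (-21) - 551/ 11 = -1477286/ 29491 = -50.09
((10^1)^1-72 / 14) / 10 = 17 / 35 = 0.49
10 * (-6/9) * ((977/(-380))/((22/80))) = 39080/627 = 62.33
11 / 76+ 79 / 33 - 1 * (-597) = 1503643 / 2508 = 599.54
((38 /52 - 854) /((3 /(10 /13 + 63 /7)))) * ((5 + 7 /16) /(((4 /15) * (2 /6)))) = -3676830975 /21632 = -169971.85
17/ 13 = 1.31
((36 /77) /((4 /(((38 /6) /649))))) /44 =57 /2198812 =0.00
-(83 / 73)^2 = -6889 / 5329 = -1.29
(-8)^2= 64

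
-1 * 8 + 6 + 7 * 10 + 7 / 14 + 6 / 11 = 69.05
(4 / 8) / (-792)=-1 / 1584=-0.00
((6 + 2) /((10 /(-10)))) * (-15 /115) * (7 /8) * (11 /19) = 231 /437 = 0.53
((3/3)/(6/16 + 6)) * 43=344/51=6.75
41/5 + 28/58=1259/145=8.68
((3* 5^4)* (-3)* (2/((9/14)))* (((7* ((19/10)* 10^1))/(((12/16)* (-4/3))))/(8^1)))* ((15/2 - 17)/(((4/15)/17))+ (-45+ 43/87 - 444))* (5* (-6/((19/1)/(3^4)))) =9445165734375/232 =40711921268.86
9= 9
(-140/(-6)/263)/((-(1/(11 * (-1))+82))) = -770/710889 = -0.00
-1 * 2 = -2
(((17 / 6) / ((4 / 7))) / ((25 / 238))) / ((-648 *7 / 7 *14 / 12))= -2023 / 32400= -0.06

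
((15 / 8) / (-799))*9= -135 / 6392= -0.02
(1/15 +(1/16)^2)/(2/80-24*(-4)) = 271/368736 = 0.00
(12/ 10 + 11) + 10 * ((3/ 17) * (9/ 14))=13.33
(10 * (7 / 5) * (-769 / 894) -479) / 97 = -219496 / 43359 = -5.06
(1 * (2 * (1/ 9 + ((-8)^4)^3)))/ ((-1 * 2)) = -68719476736.11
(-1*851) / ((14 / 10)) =-4255 / 7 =-607.86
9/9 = 1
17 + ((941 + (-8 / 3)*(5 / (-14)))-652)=6446 / 21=306.95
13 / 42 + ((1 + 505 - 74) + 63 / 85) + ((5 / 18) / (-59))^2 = 290606127109 / 671067180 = 433.05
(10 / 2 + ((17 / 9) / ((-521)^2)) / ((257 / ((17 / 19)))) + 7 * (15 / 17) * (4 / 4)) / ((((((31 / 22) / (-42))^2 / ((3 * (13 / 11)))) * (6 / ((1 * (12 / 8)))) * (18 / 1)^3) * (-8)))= -0.19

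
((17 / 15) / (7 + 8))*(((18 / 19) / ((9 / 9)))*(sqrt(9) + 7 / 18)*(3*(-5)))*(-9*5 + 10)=7259 / 57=127.35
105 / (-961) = -105 / 961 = -0.11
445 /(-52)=-445 /52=-8.56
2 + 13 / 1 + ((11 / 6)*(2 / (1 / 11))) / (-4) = 59 / 12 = 4.92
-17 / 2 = -8.50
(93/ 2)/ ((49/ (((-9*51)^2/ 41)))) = 19593333/ 4018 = 4876.39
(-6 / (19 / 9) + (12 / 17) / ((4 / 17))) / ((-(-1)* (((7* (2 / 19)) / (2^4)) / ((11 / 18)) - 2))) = -132 / 1609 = -0.08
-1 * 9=-9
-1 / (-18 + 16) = 1 / 2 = 0.50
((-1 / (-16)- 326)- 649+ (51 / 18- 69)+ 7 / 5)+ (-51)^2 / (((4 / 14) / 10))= 21598871 / 240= 89995.30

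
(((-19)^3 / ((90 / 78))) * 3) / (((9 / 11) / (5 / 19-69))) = 67419638 / 45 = 1498214.18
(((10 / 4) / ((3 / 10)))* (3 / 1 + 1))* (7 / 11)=21.21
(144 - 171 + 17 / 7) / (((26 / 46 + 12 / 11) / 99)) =-4308084 / 2933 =-1468.83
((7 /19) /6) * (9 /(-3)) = -7 /38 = -0.18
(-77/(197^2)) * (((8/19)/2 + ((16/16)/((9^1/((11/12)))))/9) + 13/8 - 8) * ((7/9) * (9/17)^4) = 21617673/28981629784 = 0.00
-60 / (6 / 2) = -20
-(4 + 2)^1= -6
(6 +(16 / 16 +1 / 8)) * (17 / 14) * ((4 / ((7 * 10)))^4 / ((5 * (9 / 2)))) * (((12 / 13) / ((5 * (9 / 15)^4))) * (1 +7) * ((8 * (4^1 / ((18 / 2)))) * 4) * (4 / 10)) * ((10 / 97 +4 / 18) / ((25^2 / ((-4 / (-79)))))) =6011748352 / 858207777579140625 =0.00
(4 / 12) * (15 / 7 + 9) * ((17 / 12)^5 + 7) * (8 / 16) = 41101853 / 1741824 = 23.60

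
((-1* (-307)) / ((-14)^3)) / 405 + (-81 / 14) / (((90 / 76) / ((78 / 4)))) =-105877351 / 1111320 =-95.27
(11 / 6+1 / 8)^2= 3.84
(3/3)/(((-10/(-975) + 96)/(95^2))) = 94.00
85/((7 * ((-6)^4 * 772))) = 85/7003584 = 0.00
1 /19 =0.05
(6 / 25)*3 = 0.72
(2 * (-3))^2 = 36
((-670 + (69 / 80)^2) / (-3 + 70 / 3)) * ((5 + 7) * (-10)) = 38549151 / 9760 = 3949.71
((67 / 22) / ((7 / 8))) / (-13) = -268 / 1001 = -0.27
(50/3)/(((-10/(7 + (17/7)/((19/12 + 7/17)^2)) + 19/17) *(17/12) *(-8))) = 220606825/29461123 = 7.49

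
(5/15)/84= 0.00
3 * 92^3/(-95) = -2336064/95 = -24590.15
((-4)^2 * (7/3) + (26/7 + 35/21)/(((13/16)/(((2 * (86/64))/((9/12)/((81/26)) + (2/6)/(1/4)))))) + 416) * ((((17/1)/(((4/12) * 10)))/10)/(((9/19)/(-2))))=-102428867/102375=-1000.53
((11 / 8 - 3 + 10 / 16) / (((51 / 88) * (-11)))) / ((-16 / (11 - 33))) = 0.22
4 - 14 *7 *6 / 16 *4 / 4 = -131 / 4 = -32.75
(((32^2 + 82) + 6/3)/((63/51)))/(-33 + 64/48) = -28.32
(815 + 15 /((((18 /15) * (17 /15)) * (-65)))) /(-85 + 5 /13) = -72031 /7480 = -9.63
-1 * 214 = -214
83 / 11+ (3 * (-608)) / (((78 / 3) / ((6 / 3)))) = -18985 / 143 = -132.76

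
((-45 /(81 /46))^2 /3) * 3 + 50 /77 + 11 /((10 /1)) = 40842107 /62370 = 654.84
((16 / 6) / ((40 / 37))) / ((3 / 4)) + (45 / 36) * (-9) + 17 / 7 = -6971 / 1260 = -5.53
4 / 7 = 0.57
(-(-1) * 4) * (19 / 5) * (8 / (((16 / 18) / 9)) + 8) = 6764 / 5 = 1352.80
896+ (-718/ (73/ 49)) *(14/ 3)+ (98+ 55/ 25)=-1371901/ 1095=-1252.88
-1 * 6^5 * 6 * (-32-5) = 1726272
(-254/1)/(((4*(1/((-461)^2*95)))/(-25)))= 64101646625/2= 32050823312.50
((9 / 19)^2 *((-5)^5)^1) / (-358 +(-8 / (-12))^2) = 2278125 / 1161698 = 1.96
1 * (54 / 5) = 54 / 5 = 10.80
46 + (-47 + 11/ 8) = 3/ 8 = 0.38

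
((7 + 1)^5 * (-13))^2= 181462368256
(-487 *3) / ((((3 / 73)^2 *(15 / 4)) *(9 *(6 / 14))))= -72666244 / 1215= -59807.61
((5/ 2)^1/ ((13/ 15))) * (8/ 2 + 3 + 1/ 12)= 2125/ 104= 20.43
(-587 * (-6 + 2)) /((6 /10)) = 11740 /3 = 3913.33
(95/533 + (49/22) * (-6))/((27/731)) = -56510686/158301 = -356.98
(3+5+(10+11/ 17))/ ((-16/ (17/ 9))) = -317/ 144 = -2.20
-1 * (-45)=45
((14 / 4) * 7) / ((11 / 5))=11.14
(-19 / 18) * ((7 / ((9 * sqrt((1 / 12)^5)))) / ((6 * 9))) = -1064 * sqrt(3) / 243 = -7.58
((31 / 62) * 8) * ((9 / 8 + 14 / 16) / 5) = 8 / 5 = 1.60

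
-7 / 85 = -0.08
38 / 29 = 1.31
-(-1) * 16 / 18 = 8 / 9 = 0.89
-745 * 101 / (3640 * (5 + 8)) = -15049 / 9464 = -1.59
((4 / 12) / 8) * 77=3.21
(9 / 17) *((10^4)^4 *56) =5040000000000000000 / 17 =296470588235294117.65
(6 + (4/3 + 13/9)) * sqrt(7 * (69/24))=79 * sqrt(322)/36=39.38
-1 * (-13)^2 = -169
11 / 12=0.92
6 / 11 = 0.55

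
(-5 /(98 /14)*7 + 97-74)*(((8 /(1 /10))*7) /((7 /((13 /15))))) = 1248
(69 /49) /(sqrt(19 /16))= 276 * sqrt(19) /931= 1.29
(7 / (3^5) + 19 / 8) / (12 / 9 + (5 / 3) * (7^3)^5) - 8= -8.00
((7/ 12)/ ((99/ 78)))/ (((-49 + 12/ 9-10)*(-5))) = 91/ 57090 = 0.00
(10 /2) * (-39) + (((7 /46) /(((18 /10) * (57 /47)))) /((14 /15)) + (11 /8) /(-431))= -194.93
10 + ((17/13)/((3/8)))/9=3646/351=10.39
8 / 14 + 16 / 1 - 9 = 53 / 7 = 7.57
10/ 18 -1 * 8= -67/ 9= -7.44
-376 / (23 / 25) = -9400 / 23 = -408.70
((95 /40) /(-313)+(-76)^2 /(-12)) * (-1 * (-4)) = -3615833 /1878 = -1925.36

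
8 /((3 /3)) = 8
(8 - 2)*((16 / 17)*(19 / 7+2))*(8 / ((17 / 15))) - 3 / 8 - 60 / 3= 2711531 / 16184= 167.54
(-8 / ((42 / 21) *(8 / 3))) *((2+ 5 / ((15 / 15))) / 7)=-3 / 2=-1.50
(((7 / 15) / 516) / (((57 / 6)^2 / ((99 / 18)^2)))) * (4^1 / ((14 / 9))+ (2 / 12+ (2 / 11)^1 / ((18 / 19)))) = 44671 / 50294520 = 0.00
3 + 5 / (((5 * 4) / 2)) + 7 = 21 / 2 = 10.50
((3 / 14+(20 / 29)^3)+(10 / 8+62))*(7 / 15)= 29.77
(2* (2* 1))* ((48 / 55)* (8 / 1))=1536 / 55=27.93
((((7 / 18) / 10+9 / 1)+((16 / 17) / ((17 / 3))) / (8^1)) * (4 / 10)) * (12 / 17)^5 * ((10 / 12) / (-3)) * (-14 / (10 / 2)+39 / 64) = 3964432596 / 10258466825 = 0.39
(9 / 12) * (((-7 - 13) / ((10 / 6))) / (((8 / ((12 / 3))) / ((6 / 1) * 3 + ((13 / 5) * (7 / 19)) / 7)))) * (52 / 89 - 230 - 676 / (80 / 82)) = 12729091527 / 169100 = 75275.53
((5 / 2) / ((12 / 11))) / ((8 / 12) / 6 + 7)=165 / 512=0.32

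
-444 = -444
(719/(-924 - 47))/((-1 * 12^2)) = 719/139824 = 0.01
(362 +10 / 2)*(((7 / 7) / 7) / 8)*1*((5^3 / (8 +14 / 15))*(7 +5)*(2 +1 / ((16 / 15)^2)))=3167.99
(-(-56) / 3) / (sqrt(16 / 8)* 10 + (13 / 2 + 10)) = 1232 / 289-2240* sqrt(2) / 867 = 0.61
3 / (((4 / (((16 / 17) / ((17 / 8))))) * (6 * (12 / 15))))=20 / 289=0.07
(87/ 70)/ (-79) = -87/ 5530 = -0.02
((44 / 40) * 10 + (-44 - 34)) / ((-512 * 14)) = 67 / 7168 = 0.01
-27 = -27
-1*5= -5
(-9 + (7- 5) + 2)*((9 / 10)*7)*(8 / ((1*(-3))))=84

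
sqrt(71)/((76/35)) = 35 * sqrt(71)/76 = 3.88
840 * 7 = 5880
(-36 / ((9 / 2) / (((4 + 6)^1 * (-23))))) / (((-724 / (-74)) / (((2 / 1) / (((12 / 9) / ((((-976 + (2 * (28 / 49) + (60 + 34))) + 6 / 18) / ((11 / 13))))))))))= -371938060 / 1267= -293558.06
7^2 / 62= 49 / 62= 0.79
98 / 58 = 49 / 29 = 1.69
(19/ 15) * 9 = 57/ 5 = 11.40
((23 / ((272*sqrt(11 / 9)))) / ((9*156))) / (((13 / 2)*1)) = 23*sqrt(11) / 9101664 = 0.00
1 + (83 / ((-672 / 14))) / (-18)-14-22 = -30157 / 864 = -34.90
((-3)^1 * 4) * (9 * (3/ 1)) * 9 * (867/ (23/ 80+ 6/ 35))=-5508857.28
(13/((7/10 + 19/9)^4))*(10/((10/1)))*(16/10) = 1364688000/4097152081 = 0.33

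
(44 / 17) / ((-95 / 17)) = -44 / 95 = -0.46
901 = 901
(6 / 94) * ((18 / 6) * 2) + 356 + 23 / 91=1525331 / 4277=356.64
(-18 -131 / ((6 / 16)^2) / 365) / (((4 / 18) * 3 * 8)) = -33757 / 8760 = -3.85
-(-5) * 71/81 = 355/81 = 4.38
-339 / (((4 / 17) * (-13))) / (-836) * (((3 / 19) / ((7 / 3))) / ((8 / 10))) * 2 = -0.02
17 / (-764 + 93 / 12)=-68 / 3025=-0.02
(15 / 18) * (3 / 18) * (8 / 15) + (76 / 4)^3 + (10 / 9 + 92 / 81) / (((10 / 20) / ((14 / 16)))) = 1111807 / 162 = 6863.01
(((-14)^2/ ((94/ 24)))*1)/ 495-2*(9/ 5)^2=-247342/ 38775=-6.38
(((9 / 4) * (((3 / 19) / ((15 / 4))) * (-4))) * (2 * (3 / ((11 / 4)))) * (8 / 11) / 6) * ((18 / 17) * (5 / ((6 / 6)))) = -20736 / 39083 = -0.53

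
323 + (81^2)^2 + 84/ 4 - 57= 43047008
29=29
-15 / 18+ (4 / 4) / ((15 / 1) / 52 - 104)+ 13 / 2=91525 / 16179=5.66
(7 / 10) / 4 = 7 / 40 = 0.18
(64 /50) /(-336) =-2 /525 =-0.00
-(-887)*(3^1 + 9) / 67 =10644 / 67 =158.87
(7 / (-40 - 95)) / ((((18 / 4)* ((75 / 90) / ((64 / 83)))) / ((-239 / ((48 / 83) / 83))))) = 2221744 / 6075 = 365.72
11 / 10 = 1.10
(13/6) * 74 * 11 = 5291/3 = 1763.67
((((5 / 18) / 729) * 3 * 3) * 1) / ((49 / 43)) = 215 / 71442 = 0.00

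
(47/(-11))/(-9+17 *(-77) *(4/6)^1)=141/29095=0.00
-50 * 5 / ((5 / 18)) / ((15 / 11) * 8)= -165 / 2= -82.50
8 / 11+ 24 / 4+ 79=85.73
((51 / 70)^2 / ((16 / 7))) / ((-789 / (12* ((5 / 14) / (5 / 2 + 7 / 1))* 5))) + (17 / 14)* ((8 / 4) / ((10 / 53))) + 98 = 2171763147 / 19588240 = 110.87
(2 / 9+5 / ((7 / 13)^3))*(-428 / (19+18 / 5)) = -213039140 / 348831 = -610.72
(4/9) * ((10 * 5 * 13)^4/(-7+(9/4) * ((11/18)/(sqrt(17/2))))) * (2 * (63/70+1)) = -46179492223.47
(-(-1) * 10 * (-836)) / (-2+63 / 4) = -608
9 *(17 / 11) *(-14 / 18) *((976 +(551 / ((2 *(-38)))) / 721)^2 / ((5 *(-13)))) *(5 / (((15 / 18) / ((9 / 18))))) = 80813026242255 / 169913744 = 475612.06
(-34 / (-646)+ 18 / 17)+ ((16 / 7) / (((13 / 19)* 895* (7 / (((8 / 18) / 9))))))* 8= 16581516229 / 14915918745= 1.11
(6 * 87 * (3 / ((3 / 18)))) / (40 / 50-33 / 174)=908280 / 59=15394.58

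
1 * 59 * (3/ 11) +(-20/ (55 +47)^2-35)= -541063/ 28611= -18.91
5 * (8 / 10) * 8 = 32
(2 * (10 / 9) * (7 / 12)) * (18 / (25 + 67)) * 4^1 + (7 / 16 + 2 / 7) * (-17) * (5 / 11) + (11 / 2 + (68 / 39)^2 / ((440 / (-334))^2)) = 31737753071 / 11852240400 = 2.68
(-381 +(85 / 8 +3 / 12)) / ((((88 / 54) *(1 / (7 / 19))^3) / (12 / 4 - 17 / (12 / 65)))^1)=9771308883 / 9657472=1011.79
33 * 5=165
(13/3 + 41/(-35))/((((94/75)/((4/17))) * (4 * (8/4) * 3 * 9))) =415/151011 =0.00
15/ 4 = 3.75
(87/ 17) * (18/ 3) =522/ 17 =30.71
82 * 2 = 164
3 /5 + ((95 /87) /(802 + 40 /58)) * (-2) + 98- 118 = -3387424 /174585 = -19.40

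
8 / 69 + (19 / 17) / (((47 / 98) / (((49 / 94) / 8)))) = 5551103 / 20729256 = 0.27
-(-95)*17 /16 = 1615 /16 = 100.94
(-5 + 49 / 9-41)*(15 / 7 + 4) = -15695 / 63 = -249.13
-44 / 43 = -1.02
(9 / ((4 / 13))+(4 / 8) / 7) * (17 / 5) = 99.69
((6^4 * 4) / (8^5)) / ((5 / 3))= 243 / 2560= 0.09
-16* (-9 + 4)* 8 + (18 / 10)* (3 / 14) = 44827 / 70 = 640.39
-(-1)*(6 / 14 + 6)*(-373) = -16785 / 7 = -2397.86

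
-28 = -28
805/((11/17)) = 13685/11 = 1244.09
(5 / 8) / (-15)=-0.04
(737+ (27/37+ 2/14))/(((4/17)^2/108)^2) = 2807919203.95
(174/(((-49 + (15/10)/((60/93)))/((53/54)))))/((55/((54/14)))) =-36888/143759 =-0.26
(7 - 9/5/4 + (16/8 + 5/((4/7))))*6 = 519/5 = 103.80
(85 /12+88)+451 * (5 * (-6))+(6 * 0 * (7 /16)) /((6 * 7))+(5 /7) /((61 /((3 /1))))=-68840333 /5124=-13434.88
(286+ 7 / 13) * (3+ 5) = 29800 / 13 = 2292.31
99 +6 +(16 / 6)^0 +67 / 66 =7063 / 66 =107.02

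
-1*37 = -37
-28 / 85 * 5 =-28 / 17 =-1.65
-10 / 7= -1.43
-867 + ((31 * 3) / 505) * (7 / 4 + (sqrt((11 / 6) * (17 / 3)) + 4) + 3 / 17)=-29735301 / 34340 + 31 * sqrt(374) / 1010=-865.32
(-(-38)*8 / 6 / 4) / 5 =2.53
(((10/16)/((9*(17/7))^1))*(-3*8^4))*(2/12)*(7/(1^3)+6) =-761.31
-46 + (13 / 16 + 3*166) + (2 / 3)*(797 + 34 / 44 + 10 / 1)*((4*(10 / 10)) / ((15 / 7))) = 11547683 / 7920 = 1458.04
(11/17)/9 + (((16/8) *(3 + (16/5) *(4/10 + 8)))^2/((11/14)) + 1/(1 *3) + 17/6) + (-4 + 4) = 9568855349/2103750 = 4548.48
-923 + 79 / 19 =-17458 / 19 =-918.84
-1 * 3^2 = -9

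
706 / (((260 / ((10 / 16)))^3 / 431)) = 0.00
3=3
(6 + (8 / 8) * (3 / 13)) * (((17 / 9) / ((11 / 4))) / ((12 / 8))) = 408 / 143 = 2.85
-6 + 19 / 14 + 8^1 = 47 / 14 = 3.36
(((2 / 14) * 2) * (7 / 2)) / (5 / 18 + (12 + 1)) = 18 / 239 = 0.08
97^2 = 9409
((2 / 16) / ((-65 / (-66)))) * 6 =99 / 130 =0.76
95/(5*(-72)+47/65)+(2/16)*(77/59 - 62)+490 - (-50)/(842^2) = 941954547977127/1953659482456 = 482.15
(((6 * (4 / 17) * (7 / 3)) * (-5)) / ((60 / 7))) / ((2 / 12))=-196 / 17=-11.53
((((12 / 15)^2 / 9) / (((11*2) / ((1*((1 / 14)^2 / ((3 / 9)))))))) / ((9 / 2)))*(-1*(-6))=8 / 121275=0.00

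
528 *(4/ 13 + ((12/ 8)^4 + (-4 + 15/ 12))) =17985/ 13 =1383.46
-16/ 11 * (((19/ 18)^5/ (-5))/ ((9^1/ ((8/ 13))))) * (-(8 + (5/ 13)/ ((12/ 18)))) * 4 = -4417360616/ 4939744095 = -0.89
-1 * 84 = -84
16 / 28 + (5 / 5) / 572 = 2295 / 4004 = 0.57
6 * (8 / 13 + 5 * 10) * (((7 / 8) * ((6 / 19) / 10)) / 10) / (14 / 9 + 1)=186543 / 568100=0.33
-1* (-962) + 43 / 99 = 95281 / 99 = 962.43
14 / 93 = 0.15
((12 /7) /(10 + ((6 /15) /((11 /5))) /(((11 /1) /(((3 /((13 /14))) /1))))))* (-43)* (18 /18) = -405834 /55349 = -7.33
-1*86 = -86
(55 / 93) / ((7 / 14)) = 110 / 93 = 1.18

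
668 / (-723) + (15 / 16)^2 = -8333 / 185088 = -0.05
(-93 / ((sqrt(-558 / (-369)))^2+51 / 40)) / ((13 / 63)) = -1372680 / 8489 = -161.70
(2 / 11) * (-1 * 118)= -236 / 11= -21.45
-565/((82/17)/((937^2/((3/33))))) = -92761814695/82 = -1131241642.62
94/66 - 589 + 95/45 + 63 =-51724/99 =-522.46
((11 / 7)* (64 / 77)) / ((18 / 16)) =512 / 441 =1.16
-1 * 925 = -925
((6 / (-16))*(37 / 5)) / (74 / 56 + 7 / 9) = -1.32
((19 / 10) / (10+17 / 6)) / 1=57 / 385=0.15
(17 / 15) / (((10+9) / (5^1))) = 17 / 57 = 0.30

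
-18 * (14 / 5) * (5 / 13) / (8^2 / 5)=-315 / 208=-1.51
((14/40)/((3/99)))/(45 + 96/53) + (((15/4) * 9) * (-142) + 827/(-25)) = -399055061/82700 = -4825.33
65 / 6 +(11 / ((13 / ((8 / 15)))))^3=162018569 / 14829750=10.93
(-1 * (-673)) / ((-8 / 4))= -336.50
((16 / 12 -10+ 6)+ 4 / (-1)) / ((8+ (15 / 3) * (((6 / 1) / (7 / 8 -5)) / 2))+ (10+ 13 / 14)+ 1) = -3080 / 7527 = -0.41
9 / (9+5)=9 / 14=0.64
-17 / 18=-0.94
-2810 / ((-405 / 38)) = 21356 / 81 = 263.65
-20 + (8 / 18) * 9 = -16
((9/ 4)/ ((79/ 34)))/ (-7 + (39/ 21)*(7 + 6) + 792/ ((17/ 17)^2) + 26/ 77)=11781/ 9848140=0.00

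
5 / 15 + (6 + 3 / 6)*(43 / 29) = 1735 / 174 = 9.97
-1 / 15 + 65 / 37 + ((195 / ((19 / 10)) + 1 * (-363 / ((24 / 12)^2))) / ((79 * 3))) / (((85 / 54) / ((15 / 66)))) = 1057648109 / 623125140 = 1.70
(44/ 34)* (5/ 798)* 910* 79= 564850/ 969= 582.92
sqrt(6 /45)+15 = sqrt(30) /15+15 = 15.37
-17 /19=-0.89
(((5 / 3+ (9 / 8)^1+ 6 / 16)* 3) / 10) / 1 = 19 / 20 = 0.95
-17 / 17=-1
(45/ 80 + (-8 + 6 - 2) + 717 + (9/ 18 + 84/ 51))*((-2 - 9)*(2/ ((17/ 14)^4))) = -10283017206/ 1419857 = -7242.29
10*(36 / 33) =120 / 11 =10.91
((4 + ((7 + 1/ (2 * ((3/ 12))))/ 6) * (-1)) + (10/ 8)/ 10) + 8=10.62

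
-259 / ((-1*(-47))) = -259 / 47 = -5.51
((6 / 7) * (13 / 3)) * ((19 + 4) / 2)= 299 / 7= 42.71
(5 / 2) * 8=20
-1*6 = -6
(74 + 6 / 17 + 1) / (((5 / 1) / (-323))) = -4867.80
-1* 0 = 0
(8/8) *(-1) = -1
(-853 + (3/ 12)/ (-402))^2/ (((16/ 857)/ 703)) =1133461912927484375/ 41370624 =27397747564.25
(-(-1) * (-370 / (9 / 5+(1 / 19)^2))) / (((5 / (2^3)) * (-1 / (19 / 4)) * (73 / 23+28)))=58370090 / 1166559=50.04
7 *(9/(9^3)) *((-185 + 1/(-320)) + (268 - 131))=-107527/25920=-4.15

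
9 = 9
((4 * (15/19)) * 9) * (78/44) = 10530/209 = 50.38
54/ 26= 27/ 13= 2.08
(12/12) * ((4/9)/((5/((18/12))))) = 2/15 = 0.13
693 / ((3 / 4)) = 924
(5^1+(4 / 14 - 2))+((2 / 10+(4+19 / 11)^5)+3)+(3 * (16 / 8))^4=7464.74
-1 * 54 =-54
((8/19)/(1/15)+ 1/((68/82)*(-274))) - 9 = -475895/177004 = -2.69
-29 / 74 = -0.39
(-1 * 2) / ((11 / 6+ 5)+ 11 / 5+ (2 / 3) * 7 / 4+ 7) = -5 / 43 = -0.12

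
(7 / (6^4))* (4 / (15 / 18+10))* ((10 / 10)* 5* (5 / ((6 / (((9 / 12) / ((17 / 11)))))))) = 385 / 95472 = 0.00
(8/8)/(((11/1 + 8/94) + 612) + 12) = 47/29849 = 0.00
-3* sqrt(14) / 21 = -sqrt(14) / 7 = -0.53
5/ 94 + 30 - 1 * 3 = 2543/ 94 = 27.05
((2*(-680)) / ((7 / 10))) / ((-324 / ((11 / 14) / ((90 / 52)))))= 97240 / 35721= 2.72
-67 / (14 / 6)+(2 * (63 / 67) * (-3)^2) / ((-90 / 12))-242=-640117 / 2345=-272.97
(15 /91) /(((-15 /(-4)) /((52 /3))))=16 /21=0.76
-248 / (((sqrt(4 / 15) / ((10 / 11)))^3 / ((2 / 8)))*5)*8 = -541.23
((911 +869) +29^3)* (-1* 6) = -157014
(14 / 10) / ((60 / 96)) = 56 / 25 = 2.24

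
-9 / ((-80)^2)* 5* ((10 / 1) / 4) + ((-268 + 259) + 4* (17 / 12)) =-5147 / 1536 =-3.35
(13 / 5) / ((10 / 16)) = 104 / 25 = 4.16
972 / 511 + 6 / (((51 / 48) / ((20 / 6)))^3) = 4229090924 / 22594887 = 187.17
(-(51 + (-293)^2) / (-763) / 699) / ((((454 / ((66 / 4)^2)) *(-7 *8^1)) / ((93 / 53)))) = -724974525 / 239552224688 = -0.00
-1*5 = -5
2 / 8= 1 / 4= 0.25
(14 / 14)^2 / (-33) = -1 / 33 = -0.03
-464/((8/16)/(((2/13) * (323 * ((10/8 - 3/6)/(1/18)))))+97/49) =-396561312/1692511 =-234.30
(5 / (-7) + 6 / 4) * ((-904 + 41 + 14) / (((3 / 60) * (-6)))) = 2223.57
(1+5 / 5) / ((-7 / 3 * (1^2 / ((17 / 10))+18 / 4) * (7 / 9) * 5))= -1836 / 42385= -0.04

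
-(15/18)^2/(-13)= 25/468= 0.05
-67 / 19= -3.53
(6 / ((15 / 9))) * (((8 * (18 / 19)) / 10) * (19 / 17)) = 1296 / 425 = 3.05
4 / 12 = 0.33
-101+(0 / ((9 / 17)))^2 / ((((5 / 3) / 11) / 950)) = -101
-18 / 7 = -2.57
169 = 169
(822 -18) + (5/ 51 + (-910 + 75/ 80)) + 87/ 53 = -4468511/ 43248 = -103.32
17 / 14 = 1.21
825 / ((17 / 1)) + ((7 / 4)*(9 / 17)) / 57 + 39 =113109 / 1292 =87.55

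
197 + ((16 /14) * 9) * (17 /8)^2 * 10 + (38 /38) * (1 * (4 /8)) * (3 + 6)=18647 /28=665.96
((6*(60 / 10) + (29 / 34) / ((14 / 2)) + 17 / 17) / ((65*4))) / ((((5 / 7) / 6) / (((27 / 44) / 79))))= 143127 / 15363920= 0.01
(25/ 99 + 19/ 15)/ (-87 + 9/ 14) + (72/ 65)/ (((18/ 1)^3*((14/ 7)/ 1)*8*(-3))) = -1516373/ 86177520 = -0.02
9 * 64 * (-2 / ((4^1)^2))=-72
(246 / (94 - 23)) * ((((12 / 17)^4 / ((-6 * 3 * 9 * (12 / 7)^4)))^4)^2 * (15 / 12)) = 226407673220003732492586336205 / 53168289676976274061218301725588941716297774426685124893184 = 0.00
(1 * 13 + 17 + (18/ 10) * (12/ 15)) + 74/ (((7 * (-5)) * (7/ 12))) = 34074/ 1225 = 27.82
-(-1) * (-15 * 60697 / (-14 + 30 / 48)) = 7283640 / 107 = 68071.40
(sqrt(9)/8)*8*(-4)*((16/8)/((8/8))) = -24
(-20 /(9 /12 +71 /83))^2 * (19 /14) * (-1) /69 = -418851200 /137214987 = -3.05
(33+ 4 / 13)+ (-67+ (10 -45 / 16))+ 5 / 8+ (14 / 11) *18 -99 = -233309 / 2288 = -101.97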